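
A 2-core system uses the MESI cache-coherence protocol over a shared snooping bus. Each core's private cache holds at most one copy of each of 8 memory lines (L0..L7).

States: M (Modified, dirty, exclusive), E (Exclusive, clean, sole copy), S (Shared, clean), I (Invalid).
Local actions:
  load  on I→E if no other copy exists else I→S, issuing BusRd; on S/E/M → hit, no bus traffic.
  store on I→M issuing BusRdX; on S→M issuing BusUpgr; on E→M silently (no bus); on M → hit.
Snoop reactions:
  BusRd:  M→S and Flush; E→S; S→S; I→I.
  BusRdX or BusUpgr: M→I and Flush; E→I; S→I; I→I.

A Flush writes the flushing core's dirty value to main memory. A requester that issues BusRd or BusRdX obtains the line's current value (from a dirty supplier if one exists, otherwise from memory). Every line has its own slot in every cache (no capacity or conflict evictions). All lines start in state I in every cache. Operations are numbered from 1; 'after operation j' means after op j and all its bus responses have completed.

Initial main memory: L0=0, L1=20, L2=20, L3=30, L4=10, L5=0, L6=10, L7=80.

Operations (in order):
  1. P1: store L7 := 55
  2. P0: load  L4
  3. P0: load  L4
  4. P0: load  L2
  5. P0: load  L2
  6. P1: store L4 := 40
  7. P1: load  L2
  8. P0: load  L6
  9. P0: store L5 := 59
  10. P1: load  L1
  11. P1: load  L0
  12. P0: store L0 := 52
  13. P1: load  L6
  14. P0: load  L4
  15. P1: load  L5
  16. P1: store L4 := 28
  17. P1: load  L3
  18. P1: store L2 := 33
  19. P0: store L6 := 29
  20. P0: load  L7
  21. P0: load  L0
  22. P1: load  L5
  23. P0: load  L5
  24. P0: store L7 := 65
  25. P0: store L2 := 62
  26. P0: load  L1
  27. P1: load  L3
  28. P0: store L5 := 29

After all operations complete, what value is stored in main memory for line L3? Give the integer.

1. P1: store L7 := 55  bus=[BusRdX]  L7: P0=I P1=M  mem[L7]=80
2. P0: load  L4  bus=[BusRd]  L4: P0=E P1=I  mem[L4]=10
3. P0: load  L4  bus=[-]  L4: P0=E P1=I  mem[L4]=10
4. P0: load  L2  bus=[BusRd]  L2: P0=E P1=I  mem[L2]=20
5. P0: load  L2  bus=[-]  L2: P0=E P1=I  mem[L2]=20
6. P1: store L4 := 40  bus=[BusRdX]  L4: P0=I P1=M  mem[L4]=10
7. P1: load  L2  bus=[BusRd]  L2: P0=S P1=S  mem[L2]=20
8. P0: load  L6  bus=[BusRd]  L6: P0=E P1=I  mem[L6]=10
9. P0: store L5 := 59  bus=[BusRdX]  L5: P0=M P1=I  mem[L5]=0
10. P1: load  L1  bus=[BusRd]  L1: P0=I P1=E  mem[L1]=20
11. P1: load  L0  bus=[BusRd]  L0: P0=I P1=E  mem[L0]=0
12. P0: store L0 := 52  bus=[BusRdX]  L0: P0=M P1=I  mem[L0]=0
13. P1: load  L6  bus=[BusRd]  L6: P0=S P1=S  mem[L6]=10
14. P0: load  L4  bus=[BusRd,Flush]  L4: P0=S P1=S  mem[L4]=40
15. P1: load  L5  bus=[BusRd,Flush]  L5: P0=S P1=S  mem[L5]=59
16. P1: store L4 := 28  bus=[BusUpgr]  L4: P0=I P1=M  mem[L4]=40
17. P1: load  L3  bus=[BusRd]  L3: P0=I P1=E  mem[L3]=30
18. P1: store L2 := 33  bus=[BusUpgr]  L2: P0=I P1=M  mem[L2]=20
19. P0: store L6 := 29  bus=[BusUpgr]  L6: P0=M P1=I  mem[L6]=10
20. P0: load  L7  bus=[BusRd,Flush]  L7: P0=S P1=S  mem[L7]=55
21. P0: load  L0  bus=[-]  L0: P0=M P1=I  mem[L0]=0
22. P1: load  L5  bus=[-]  L5: P0=S P1=S  mem[L5]=59
23. P0: load  L5  bus=[-]  L5: P0=S P1=S  mem[L5]=59
24. P0: store L7 := 65  bus=[BusUpgr]  L7: P0=M P1=I  mem[L7]=55
25. P0: store L2 := 62  bus=[BusRdX,Flush]  L2: P0=M P1=I  mem[L2]=33
26. P0: load  L1  bus=[BusRd]  L1: P0=S P1=S  mem[L1]=20
27. P1: load  L3  bus=[-]  L3: P0=I P1=E  mem[L3]=30
28. P0: store L5 := 29  bus=[BusUpgr]  L5: P0=M P1=I  mem[L5]=59

memory[L3] = 30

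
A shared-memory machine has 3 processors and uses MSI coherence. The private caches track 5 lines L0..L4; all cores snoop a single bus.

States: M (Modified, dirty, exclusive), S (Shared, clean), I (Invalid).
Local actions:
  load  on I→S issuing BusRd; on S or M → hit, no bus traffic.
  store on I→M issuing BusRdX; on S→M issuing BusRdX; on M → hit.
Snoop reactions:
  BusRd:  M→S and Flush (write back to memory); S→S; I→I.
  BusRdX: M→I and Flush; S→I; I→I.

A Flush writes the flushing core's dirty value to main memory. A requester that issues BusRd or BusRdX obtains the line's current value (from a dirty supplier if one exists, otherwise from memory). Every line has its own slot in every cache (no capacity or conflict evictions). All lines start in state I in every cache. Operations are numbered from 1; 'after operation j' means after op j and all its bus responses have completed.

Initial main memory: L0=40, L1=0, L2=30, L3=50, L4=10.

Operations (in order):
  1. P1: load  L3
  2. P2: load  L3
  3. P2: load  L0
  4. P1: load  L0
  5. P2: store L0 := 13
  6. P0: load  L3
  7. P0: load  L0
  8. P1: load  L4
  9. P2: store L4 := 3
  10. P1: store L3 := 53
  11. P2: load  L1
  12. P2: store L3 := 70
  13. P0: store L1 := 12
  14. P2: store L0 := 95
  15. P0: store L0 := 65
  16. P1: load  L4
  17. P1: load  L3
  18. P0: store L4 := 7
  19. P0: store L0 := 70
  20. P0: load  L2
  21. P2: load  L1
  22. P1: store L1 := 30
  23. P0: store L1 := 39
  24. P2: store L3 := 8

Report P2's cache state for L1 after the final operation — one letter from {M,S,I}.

step 1: P1: load  L3  ⟶  ISI  (L3)  txn=BusRd  M[L3]=50
step 2: P2: load  L3  ⟶  ISS  (L3)  txn=BusRd  M[L3]=50
step 3: P2: load  L0  ⟶  IIS  (L0)  txn=BusRd  M[L0]=40
step 4: P1: load  L0  ⟶  ISS  (L0)  txn=BusRd  M[L0]=40
step 5: P2: store L0 := 13  ⟶  IIM  (L0)  txn=BusRdX  M[L0]=40
step 6: P0: load  L3  ⟶  SSS  (L3)  txn=BusRd  M[L3]=50
step 7: P0: load  L0  ⟶  SIS  (L0)  txn=BusRd+Flush  M[L0]=13
step 8: P1: load  L4  ⟶  ISI  (L4)  txn=BusRd  M[L4]=10
step 9: P2: store L4 := 3  ⟶  IIM  (L4)  txn=BusRdX  M[L4]=10
step 10: P1: store L3 := 53  ⟶  IMI  (L3)  txn=BusRdX  M[L3]=50
step 11: P2: load  L1  ⟶  IIS  (L1)  txn=BusRd  M[L1]=0
step 12: P2: store L3 := 70  ⟶  IIM  (L3)  txn=BusRdX+Flush  M[L3]=53
step 13: P0: store L1 := 12  ⟶  MII  (L1)  txn=BusRdX  M[L1]=0
step 14: P2: store L0 := 95  ⟶  IIM  (L0)  txn=BusRdX  M[L0]=13
step 15: P0: store L0 := 65  ⟶  MII  (L0)  txn=BusRdX+Flush  M[L0]=95
step 16: P1: load  L4  ⟶  ISS  (L4)  txn=BusRd+Flush  M[L4]=3
step 17: P1: load  L3  ⟶  ISS  (L3)  txn=BusRd+Flush  M[L3]=70
step 18: P0: store L4 := 7  ⟶  MII  (L4)  txn=BusRdX  M[L4]=3
step 19: P0: store L0 := 70  ⟶  MII  (L0)  txn=∅  M[L0]=95
step 20: P0: load  L2  ⟶  SII  (L2)  txn=BusRd  M[L2]=30
step 21: P2: load  L1  ⟶  SIS  (L1)  txn=BusRd+Flush  M[L1]=12
step 22: P1: store L1 := 30  ⟶  IMI  (L1)  txn=BusRdX  M[L1]=12
step 23: P0: store L1 := 39  ⟶  MII  (L1)  txn=BusRdX+Flush  M[L1]=30
step 24: P2: store L3 := 8  ⟶  IIM  (L3)  txn=BusRdX  M[L3]=70

state = I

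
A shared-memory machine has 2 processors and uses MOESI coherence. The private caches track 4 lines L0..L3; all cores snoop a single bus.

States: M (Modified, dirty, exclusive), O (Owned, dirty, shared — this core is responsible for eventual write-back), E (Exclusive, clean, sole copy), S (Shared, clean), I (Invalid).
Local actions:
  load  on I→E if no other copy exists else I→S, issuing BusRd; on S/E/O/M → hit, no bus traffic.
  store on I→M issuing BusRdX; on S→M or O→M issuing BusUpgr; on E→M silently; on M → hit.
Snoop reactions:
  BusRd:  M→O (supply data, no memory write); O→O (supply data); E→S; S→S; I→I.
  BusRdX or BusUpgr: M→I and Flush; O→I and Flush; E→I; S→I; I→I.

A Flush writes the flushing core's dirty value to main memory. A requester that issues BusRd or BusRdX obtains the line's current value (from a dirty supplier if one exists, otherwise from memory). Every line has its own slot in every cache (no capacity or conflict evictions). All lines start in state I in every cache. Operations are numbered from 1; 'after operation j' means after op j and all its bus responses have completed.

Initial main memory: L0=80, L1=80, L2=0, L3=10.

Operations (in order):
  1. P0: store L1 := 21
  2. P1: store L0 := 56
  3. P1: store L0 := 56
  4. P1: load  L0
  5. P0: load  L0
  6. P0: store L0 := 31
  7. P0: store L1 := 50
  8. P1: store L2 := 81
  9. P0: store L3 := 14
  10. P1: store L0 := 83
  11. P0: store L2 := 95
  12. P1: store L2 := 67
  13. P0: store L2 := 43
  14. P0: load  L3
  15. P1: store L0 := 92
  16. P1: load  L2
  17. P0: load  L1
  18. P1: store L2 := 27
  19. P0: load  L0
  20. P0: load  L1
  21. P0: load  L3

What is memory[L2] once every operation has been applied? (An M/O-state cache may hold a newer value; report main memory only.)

step 1: P0: store L1 := 21  ⟶  MI  (L1)  txn=BusRdX  M[L1]=80
step 2: P1: store L0 := 56  ⟶  IM  (L0)  txn=BusRdX  M[L0]=80
step 3: P1: store L0 := 56  ⟶  IM  (L0)  txn=∅  M[L0]=80
step 4: P1: load  L0  ⟶  IM  (L0)  txn=∅  M[L0]=80
step 5: P0: load  L0  ⟶  SO  (L0)  txn=BusRd  M[L0]=80
step 6: P0: store L0 := 31  ⟶  MI  (L0)  txn=BusUpgr+Flush  M[L0]=56
step 7: P0: store L1 := 50  ⟶  MI  (L1)  txn=∅  M[L1]=80
step 8: P1: store L2 := 81  ⟶  IM  (L2)  txn=BusRdX  M[L2]=0
step 9: P0: store L3 := 14  ⟶  MI  (L3)  txn=BusRdX  M[L3]=10
step 10: P1: store L0 := 83  ⟶  IM  (L0)  txn=BusRdX+Flush  M[L0]=31
step 11: P0: store L2 := 95  ⟶  MI  (L2)  txn=BusRdX+Flush  M[L2]=81
step 12: P1: store L2 := 67  ⟶  IM  (L2)  txn=BusRdX+Flush  M[L2]=95
step 13: P0: store L2 := 43  ⟶  MI  (L2)  txn=BusRdX+Flush  M[L2]=67
step 14: P0: load  L3  ⟶  MI  (L3)  txn=∅  M[L3]=10
step 15: P1: store L0 := 92  ⟶  IM  (L0)  txn=∅  M[L0]=31
step 16: P1: load  L2  ⟶  OS  (L2)  txn=BusRd  M[L2]=67
step 17: P0: load  L1  ⟶  MI  (L1)  txn=∅  M[L1]=80
step 18: P1: store L2 := 27  ⟶  IM  (L2)  txn=BusUpgr+Flush  M[L2]=43
step 19: P0: load  L0  ⟶  SO  (L0)  txn=BusRd  M[L0]=31
step 20: P0: load  L1  ⟶  MI  (L1)  txn=∅  M[L1]=80
step 21: P0: load  L3  ⟶  MI  (L3)  txn=∅  M[L3]=10

memory[L2] = 43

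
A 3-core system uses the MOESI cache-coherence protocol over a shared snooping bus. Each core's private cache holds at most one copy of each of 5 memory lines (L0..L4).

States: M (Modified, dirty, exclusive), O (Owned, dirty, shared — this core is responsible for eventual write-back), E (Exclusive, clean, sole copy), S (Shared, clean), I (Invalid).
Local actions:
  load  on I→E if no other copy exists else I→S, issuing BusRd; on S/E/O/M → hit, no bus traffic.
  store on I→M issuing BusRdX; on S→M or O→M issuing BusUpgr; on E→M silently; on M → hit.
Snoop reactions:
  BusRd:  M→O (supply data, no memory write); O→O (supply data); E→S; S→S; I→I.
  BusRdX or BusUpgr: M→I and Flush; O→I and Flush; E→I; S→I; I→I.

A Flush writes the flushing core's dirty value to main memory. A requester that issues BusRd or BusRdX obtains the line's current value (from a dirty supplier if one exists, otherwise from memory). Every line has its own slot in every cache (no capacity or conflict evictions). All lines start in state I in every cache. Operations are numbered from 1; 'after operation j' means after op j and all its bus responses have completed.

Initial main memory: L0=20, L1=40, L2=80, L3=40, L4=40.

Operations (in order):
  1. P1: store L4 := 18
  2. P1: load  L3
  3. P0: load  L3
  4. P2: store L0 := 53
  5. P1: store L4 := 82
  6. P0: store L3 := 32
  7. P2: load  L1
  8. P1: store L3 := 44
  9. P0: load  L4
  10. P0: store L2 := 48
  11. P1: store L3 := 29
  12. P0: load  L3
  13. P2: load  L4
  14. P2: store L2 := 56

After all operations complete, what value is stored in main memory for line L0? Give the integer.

  op1 P1: store L4 := 18 → I/M/I on L4; bus BusRdX; mem=40
  op2 P1: load  L3 → I/E/I on L3; bus BusRd; mem=40
  op3 P0: load  L3 → S/S/I on L3; bus BusRd; mem=40
  op4 P2: store L0 := 53 → I/I/M on L0; bus BusRdX; mem=20
  op5 P1: store L4 := 82 → I/M/I on L4; bus (none); mem=40
  op6 P0: store L3 := 32 → M/I/I on L3; bus BusUpgr; mem=40
  op7 P2: load  L1 → I/I/E on L1; bus BusRd; mem=40
  op8 P1: store L3 := 44 → I/M/I on L3; bus BusRdX Flush; mem=32
  op9 P0: load  L4 → S/O/I on L4; bus BusRd; mem=40
  op10 P0: store L2 := 48 → M/I/I on L2; bus BusRdX; mem=80
  op11 P1: store L3 := 29 → I/M/I on L3; bus (none); mem=32
  op12 P0: load  L3 → S/O/I on L3; bus BusRd; mem=32
  op13 P2: load  L4 → S/O/S on L4; bus BusRd; mem=40
  op14 P2: store L2 := 56 → I/I/M on L2; bus BusRdX Flush; mem=48

memory[L0] = 20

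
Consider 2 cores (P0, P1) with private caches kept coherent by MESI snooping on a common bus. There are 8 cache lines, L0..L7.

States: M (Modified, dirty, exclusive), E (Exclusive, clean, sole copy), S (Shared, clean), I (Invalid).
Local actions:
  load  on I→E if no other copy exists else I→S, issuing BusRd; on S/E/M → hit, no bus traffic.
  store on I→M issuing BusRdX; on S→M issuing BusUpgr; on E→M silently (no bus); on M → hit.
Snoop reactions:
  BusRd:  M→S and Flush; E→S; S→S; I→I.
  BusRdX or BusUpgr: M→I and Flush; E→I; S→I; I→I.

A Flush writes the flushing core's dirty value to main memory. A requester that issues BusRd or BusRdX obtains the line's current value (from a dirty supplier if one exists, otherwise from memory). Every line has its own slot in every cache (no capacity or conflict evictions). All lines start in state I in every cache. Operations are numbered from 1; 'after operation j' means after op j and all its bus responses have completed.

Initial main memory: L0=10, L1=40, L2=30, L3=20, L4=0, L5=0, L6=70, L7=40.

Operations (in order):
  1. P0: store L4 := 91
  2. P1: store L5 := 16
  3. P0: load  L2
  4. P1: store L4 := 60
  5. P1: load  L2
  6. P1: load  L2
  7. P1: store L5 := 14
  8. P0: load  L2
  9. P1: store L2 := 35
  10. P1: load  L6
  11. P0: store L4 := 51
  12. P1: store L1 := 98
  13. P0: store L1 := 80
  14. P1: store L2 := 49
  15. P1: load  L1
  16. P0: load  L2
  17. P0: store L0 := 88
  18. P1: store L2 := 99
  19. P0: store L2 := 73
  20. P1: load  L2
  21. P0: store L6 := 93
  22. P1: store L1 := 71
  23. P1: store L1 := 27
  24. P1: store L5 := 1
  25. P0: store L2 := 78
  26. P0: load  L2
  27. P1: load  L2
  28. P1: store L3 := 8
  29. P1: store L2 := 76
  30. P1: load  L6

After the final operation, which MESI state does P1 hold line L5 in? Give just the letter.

state = M

step 1: P0: store L4 := 91  ⟶  MI  (L4)  txn=BusRdX  M[L4]=0
step 2: P1: store L5 := 16  ⟶  IM  (L5)  txn=BusRdX  M[L5]=0
step 3: P0: load  L2  ⟶  EI  (L2)  txn=BusRd  M[L2]=30
step 4: P1: store L4 := 60  ⟶  IM  (L4)  txn=BusRdX+Flush  M[L4]=91
step 5: P1: load  L2  ⟶  SS  (L2)  txn=BusRd  M[L2]=30
step 6: P1: load  L2  ⟶  SS  (L2)  txn=∅  M[L2]=30
step 7: P1: store L5 := 14  ⟶  IM  (L5)  txn=∅  M[L5]=0
step 8: P0: load  L2  ⟶  SS  (L2)  txn=∅  M[L2]=30
step 9: P1: store L2 := 35  ⟶  IM  (L2)  txn=BusUpgr  M[L2]=30
step 10: P1: load  L6  ⟶  IE  (L6)  txn=BusRd  M[L6]=70
step 11: P0: store L4 := 51  ⟶  MI  (L4)  txn=BusRdX+Flush  M[L4]=60
step 12: P1: store L1 := 98  ⟶  IM  (L1)  txn=BusRdX  M[L1]=40
step 13: P0: store L1 := 80  ⟶  MI  (L1)  txn=BusRdX+Flush  M[L1]=98
step 14: P1: store L2 := 49  ⟶  IM  (L2)  txn=∅  M[L2]=30
step 15: P1: load  L1  ⟶  SS  (L1)  txn=BusRd+Flush  M[L1]=80
step 16: P0: load  L2  ⟶  SS  (L2)  txn=BusRd+Flush  M[L2]=49
step 17: P0: store L0 := 88  ⟶  MI  (L0)  txn=BusRdX  M[L0]=10
step 18: P1: store L2 := 99  ⟶  IM  (L2)  txn=BusUpgr  M[L2]=49
step 19: P0: store L2 := 73  ⟶  MI  (L2)  txn=BusRdX+Flush  M[L2]=99
step 20: P1: load  L2  ⟶  SS  (L2)  txn=BusRd+Flush  M[L2]=73
step 21: P0: store L6 := 93  ⟶  MI  (L6)  txn=BusRdX  M[L6]=70
step 22: P1: store L1 := 71  ⟶  IM  (L1)  txn=BusUpgr  M[L1]=80
step 23: P1: store L1 := 27  ⟶  IM  (L1)  txn=∅  M[L1]=80
step 24: P1: store L5 := 1  ⟶  IM  (L5)  txn=∅  M[L5]=0
step 25: P0: store L2 := 78  ⟶  MI  (L2)  txn=BusUpgr  M[L2]=73
step 26: P0: load  L2  ⟶  MI  (L2)  txn=∅  M[L2]=73
step 27: P1: load  L2  ⟶  SS  (L2)  txn=BusRd+Flush  M[L2]=78
step 28: P1: store L3 := 8  ⟶  IM  (L3)  txn=BusRdX  M[L3]=20
step 29: P1: store L2 := 76  ⟶  IM  (L2)  txn=BusUpgr  M[L2]=78
step 30: P1: load  L6  ⟶  SS  (L6)  txn=BusRd+Flush  M[L6]=93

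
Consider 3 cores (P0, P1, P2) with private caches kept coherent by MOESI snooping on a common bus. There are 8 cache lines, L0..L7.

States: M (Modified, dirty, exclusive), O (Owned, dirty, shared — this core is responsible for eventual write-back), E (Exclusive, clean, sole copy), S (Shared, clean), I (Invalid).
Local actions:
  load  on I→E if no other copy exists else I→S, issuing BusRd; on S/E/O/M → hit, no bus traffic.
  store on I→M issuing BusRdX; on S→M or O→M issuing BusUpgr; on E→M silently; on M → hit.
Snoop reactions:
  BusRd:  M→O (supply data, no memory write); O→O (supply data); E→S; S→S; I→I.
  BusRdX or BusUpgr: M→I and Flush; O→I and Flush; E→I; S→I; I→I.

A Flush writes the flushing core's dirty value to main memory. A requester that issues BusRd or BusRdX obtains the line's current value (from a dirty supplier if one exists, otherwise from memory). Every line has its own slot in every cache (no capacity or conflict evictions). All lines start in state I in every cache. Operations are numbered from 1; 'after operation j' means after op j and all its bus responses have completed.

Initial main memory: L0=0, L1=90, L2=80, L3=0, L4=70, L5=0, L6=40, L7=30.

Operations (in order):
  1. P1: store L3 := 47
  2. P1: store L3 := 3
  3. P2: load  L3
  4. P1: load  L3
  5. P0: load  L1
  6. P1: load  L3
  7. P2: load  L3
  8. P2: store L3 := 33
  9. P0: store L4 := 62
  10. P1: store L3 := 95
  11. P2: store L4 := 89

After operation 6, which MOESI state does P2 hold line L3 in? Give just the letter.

state = S

1. P1: store L3 := 47  bus=[BusRdX]  L3: P0=I P1=M P2=I  mem[L3]=0
2. P1: store L3 := 3  bus=[-]  L3: P0=I P1=M P2=I  mem[L3]=0
3. P2: load  L3  bus=[BusRd]  L3: P0=I P1=O P2=S  mem[L3]=0
4. P1: load  L3  bus=[-]  L3: P0=I P1=O P2=S  mem[L3]=0
5. P0: load  L1  bus=[BusRd]  L1: P0=E P1=I P2=I  mem[L1]=90
6. P1: load  L3  bus=[-]  L3: P0=I P1=O P2=S  mem[L3]=0
7. P2: load  L3  bus=[-]  L3: P0=I P1=O P2=S  mem[L3]=0
8. P2: store L3 := 33  bus=[BusUpgr,Flush]  L3: P0=I P1=I P2=M  mem[L3]=3
9. P0: store L4 := 62  bus=[BusRdX]  L4: P0=M P1=I P2=I  mem[L4]=70
10. P1: store L3 := 95  bus=[BusRdX,Flush]  L3: P0=I P1=M P2=I  mem[L3]=33
11. P2: store L4 := 89  bus=[BusRdX,Flush]  L4: P0=I P1=I P2=M  mem[L4]=62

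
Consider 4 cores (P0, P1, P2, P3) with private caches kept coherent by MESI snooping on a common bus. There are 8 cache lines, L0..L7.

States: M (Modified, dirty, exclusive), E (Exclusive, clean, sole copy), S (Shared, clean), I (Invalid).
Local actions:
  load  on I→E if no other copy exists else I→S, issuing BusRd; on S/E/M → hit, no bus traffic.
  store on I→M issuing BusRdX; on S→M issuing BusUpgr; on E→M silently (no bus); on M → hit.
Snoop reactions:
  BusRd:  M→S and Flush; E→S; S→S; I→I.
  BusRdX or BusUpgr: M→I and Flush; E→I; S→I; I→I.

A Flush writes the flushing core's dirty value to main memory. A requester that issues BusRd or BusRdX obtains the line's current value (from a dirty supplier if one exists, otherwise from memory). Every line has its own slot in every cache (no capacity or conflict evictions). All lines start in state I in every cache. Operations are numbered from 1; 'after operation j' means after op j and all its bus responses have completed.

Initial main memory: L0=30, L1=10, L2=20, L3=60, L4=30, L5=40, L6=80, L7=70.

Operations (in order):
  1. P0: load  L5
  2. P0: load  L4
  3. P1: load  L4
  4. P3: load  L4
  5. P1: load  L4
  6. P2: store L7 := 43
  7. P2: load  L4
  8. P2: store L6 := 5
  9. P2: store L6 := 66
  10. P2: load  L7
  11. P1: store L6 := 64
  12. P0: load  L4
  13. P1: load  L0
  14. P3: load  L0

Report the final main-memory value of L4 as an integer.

step 1: P0: load  L5  ⟶  EIII  (L5)  txn=BusRd  M[L5]=40
step 2: P0: load  L4  ⟶  EIII  (L4)  txn=BusRd  M[L4]=30
step 3: P1: load  L4  ⟶  SSII  (L4)  txn=BusRd  M[L4]=30
step 4: P3: load  L4  ⟶  SSIS  (L4)  txn=BusRd  M[L4]=30
step 5: P1: load  L4  ⟶  SSIS  (L4)  txn=∅  M[L4]=30
step 6: P2: store L7 := 43  ⟶  IIMI  (L7)  txn=BusRdX  M[L7]=70
step 7: P2: load  L4  ⟶  SSSS  (L4)  txn=BusRd  M[L4]=30
step 8: P2: store L6 := 5  ⟶  IIMI  (L6)  txn=BusRdX  M[L6]=80
step 9: P2: store L6 := 66  ⟶  IIMI  (L6)  txn=∅  M[L6]=80
step 10: P2: load  L7  ⟶  IIMI  (L7)  txn=∅  M[L7]=70
step 11: P1: store L6 := 64  ⟶  IMII  (L6)  txn=BusRdX+Flush  M[L6]=66
step 12: P0: load  L4  ⟶  SSSS  (L4)  txn=∅  M[L4]=30
step 13: P1: load  L0  ⟶  IEII  (L0)  txn=BusRd  M[L0]=30
step 14: P3: load  L0  ⟶  ISIS  (L0)  txn=BusRd  M[L0]=30

memory[L4] = 30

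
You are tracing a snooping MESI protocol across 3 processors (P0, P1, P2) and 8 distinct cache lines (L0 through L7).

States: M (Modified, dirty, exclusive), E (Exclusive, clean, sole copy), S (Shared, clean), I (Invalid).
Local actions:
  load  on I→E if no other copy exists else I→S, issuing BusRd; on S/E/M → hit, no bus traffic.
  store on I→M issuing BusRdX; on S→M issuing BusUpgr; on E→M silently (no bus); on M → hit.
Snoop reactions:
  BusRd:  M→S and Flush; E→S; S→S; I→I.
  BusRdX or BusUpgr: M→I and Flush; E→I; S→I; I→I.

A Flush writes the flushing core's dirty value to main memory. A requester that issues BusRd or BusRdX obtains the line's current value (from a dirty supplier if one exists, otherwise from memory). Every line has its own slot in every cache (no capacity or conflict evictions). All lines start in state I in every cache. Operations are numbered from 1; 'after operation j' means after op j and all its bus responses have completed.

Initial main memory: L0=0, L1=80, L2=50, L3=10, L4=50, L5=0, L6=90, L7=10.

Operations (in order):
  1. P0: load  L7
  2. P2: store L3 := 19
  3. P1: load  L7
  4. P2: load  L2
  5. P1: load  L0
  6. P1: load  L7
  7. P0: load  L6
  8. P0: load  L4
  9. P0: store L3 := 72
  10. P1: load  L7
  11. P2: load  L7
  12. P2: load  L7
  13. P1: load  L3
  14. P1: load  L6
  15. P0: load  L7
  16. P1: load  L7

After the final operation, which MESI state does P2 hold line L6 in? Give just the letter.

step 1: P0: load  L7  ⟶  EII  (L7)  txn=BusRd  M[L7]=10
step 2: P2: store L3 := 19  ⟶  IIM  (L3)  txn=BusRdX  M[L3]=10
step 3: P1: load  L7  ⟶  SSI  (L7)  txn=BusRd  M[L7]=10
step 4: P2: load  L2  ⟶  IIE  (L2)  txn=BusRd  M[L2]=50
step 5: P1: load  L0  ⟶  IEI  (L0)  txn=BusRd  M[L0]=0
step 6: P1: load  L7  ⟶  SSI  (L7)  txn=∅  M[L7]=10
step 7: P0: load  L6  ⟶  EII  (L6)  txn=BusRd  M[L6]=90
step 8: P0: load  L4  ⟶  EII  (L4)  txn=BusRd  M[L4]=50
step 9: P0: store L3 := 72  ⟶  MII  (L3)  txn=BusRdX+Flush  M[L3]=19
step 10: P1: load  L7  ⟶  SSI  (L7)  txn=∅  M[L7]=10
step 11: P2: load  L7  ⟶  SSS  (L7)  txn=BusRd  M[L7]=10
step 12: P2: load  L7  ⟶  SSS  (L7)  txn=∅  M[L7]=10
step 13: P1: load  L3  ⟶  SSI  (L3)  txn=BusRd+Flush  M[L3]=72
step 14: P1: load  L6  ⟶  SSI  (L6)  txn=BusRd  M[L6]=90
step 15: P0: load  L7  ⟶  SSS  (L7)  txn=∅  M[L7]=10
step 16: P1: load  L7  ⟶  SSS  (L7)  txn=∅  M[L7]=10

state = I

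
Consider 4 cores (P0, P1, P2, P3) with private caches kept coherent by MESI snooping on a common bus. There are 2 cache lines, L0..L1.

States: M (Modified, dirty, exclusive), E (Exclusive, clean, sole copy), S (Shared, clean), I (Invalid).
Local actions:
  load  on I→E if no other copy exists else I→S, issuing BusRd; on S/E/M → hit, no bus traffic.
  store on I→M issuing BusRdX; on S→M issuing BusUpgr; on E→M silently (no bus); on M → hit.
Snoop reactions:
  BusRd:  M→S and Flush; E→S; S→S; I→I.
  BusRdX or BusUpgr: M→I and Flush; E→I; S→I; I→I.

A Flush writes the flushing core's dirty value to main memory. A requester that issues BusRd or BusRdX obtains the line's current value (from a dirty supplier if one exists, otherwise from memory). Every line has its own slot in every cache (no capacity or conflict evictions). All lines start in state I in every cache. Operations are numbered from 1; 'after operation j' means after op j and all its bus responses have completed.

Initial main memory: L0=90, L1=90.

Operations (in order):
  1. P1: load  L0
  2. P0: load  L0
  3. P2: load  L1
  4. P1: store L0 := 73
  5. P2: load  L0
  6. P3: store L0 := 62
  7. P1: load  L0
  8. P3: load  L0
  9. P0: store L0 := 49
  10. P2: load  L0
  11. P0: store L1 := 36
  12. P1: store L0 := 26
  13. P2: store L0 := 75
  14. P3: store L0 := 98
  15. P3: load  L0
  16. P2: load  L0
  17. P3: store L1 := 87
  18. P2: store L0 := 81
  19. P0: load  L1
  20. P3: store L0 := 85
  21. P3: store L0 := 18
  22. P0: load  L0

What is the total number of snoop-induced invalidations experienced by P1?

1. P1: load  L0  bus=[BusRd]  L0: P0=I P1=E P2=I P3=I  mem[L0]=90
2. P0: load  L0  bus=[BusRd]  L0: P0=S P1=S P2=I P3=I  mem[L0]=90
3. P2: load  L1  bus=[BusRd]  L1: P0=I P1=I P2=E P3=I  mem[L1]=90
4. P1: store L0 := 73  bus=[BusUpgr]  L0: P0=I P1=M P2=I P3=I  mem[L0]=90
5. P2: load  L0  bus=[BusRd,Flush]  L0: P0=I P1=S P2=S P3=I  mem[L0]=73
6. P3: store L0 := 62  bus=[BusRdX]  L0: P0=I P1=I P2=I P3=M  mem[L0]=73
7. P1: load  L0  bus=[BusRd,Flush]  L0: P0=I P1=S P2=I P3=S  mem[L0]=62
8. P3: load  L0  bus=[-]  L0: P0=I P1=S P2=I P3=S  mem[L0]=62
9. P0: store L0 := 49  bus=[BusRdX]  L0: P0=M P1=I P2=I P3=I  mem[L0]=62
10. P2: load  L0  bus=[BusRd,Flush]  L0: P0=S P1=I P2=S P3=I  mem[L0]=49
11. P0: store L1 := 36  bus=[BusRdX]  L1: P0=M P1=I P2=I P3=I  mem[L1]=90
12. P1: store L0 := 26  bus=[BusRdX]  L0: P0=I P1=M P2=I P3=I  mem[L0]=49
13. P2: store L0 := 75  bus=[BusRdX,Flush]  L0: P0=I P1=I P2=M P3=I  mem[L0]=26
14. P3: store L0 := 98  bus=[BusRdX,Flush]  L0: P0=I P1=I P2=I P3=M  mem[L0]=75
15. P3: load  L0  bus=[-]  L0: P0=I P1=I P2=I P3=M  mem[L0]=75
16. P2: load  L0  bus=[BusRd,Flush]  L0: P0=I P1=I P2=S P3=S  mem[L0]=98
17. P3: store L1 := 87  bus=[BusRdX,Flush]  L1: P0=I P1=I P2=I P3=M  mem[L1]=36
18. P2: store L0 := 81  bus=[BusUpgr]  L0: P0=I P1=I P2=M P3=I  mem[L0]=98
19. P0: load  L1  bus=[BusRd,Flush]  L1: P0=S P1=I P2=I P3=S  mem[L1]=87
20. P3: store L0 := 85  bus=[BusRdX,Flush]  L0: P0=I P1=I P2=I P3=M  mem[L0]=81
21. P3: store L0 := 18  bus=[-]  L0: P0=I P1=I P2=I P3=M  mem[L0]=81
22. P0: load  L0  bus=[BusRd,Flush]  L0: P0=S P1=I P2=I P3=S  mem[L0]=18

invalidations = 3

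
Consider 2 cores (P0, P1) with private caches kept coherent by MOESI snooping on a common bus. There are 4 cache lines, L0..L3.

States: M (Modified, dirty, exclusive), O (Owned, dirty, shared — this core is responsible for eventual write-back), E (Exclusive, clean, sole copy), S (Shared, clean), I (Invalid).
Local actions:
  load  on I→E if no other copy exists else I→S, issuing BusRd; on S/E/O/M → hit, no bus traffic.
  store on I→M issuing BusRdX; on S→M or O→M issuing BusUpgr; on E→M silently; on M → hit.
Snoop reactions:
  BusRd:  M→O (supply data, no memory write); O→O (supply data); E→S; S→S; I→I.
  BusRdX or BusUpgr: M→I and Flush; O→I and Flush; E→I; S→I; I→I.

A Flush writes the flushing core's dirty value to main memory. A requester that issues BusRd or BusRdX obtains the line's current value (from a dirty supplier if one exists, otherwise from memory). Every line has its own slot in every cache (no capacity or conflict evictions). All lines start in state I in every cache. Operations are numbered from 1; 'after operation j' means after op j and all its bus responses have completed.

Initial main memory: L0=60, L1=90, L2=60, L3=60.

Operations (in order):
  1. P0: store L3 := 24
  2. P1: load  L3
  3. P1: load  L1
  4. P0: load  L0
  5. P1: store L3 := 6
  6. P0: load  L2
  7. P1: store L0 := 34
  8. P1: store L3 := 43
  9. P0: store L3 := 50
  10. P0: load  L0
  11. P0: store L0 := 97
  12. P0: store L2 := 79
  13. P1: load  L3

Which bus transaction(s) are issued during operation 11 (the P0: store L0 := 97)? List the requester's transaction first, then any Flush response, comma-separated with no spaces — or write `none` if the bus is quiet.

bus = BusUpgr,Flush

  op1 P0: store L3 := 24 → M/I on L3; bus BusRdX; mem=60
  op2 P1: load  L3 → O/S on L3; bus BusRd; mem=60
  op3 P1: load  L1 → I/E on L1; bus BusRd; mem=90
  op4 P0: load  L0 → E/I on L0; bus BusRd; mem=60
  op5 P1: store L3 := 6 → I/M on L3; bus BusUpgr Flush; mem=24
  op6 P0: load  L2 → E/I on L2; bus BusRd; mem=60
  op7 P1: store L0 := 34 → I/M on L0; bus BusRdX; mem=60
  op8 P1: store L3 := 43 → I/M on L3; bus (none); mem=24
  op9 P0: store L3 := 50 → M/I on L3; bus BusRdX Flush; mem=43
  op10 P0: load  L0 → S/O on L0; bus BusRd; mem=60
  op11 P0: store L0 := 97 → M/I on L0; bus BusUpgr Flush; mem=34
  op12 P0: store L2 := 79 → M/I on L2; bus (none); mem=60
  op13 P1: load  L3 → O/S on L3; bus BusRd; mem=43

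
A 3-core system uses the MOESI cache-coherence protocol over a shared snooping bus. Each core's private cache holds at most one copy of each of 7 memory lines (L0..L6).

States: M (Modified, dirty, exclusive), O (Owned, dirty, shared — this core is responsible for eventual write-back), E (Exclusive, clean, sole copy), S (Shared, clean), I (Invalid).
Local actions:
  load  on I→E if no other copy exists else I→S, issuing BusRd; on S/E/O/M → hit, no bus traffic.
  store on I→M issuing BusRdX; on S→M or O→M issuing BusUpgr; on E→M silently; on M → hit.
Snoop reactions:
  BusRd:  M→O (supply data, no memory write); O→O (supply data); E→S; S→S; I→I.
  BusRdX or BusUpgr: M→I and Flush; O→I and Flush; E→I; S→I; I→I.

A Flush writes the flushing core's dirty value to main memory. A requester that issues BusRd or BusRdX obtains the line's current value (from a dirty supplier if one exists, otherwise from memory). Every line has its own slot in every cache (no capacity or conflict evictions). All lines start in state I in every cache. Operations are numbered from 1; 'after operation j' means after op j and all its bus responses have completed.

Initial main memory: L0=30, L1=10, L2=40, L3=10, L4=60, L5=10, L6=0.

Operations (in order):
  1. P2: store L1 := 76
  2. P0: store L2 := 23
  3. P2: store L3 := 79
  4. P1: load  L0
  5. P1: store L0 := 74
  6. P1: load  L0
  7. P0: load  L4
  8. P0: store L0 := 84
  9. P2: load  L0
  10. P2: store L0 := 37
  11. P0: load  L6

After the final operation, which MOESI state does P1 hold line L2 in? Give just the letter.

[1] P2: store L1 := 76 | P0:I, P1:I, P2:M(76) | bus: BusRdX
[2] P0: store L2 := 23 | P0:M(23), P1:I, P2:I | bus: BusRdX
[3] P2: store L3 := 79 | P0:I, P1:I, P2:M(79) | bus: BusRdX
[4] P1: load  L0 | P0:I, P1:E(30), P2:I | bus: BusRd
[5] P1: store L0 := 74 | P0:I, P1:M(74), P2:I | bus: none
[6] P1: load  L0 | P0:I, P1:M(74), P2:I | bus: none
[7] P0: load  L4 | P0:E(60), P1:I, P2:I | bus: BusRd
[8] P0: store L0 := 84 | P0:M(84), P1:I, P2:I | bus: BusRdX,Flush
[9] P2: load  L0 | P0:O(84), P1:I, P2:S(84) | bus: BusRd
[10] P2: store L0 := 37 | P0:I, P1:I, P2:M(37) | bus: BusUpgr,Flush
[11] P0: load  L6 | P0:E(0), P1:I, P2:I | bus: BusRd

state = I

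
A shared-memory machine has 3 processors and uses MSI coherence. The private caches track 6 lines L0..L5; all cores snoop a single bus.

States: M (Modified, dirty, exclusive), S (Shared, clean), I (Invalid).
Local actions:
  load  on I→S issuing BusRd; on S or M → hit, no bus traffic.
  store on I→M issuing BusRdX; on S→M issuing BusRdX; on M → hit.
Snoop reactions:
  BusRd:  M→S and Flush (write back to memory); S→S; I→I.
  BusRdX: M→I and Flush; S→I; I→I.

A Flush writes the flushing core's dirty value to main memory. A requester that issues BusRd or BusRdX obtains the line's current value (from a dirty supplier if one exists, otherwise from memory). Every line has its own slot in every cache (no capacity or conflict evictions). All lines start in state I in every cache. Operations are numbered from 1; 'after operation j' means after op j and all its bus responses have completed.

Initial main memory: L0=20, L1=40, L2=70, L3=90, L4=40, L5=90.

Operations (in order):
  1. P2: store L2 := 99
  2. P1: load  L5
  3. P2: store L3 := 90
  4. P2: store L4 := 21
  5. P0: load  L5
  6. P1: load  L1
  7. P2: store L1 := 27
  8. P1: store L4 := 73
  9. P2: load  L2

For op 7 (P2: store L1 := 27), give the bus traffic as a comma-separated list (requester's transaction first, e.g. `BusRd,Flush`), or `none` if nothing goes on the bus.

[1] P2: store L2 := 99 | P0:I, P1:I, P2:M(99) | bus: BusRdX
[2] P1: load  L5 | P0:I, P1:S(90), P2:I | bus: BusRd
[3] P2: store L3 := 90 | P0:I, P1:I, P2:M(90) | bus: BusRdX
[4] P2: store L4 := 21 | P0:I, P1:I, P2:M(21) | bus: BusRdX
[5] P0: load  L5 | P0:S(90), P1:S(90), P2:I | bus: BusRd
[6] P1: load  L1 | P0:I, P1:S(40), P2:I | bus: BusRd
[7] P2: store L1 := 27 | P0:I, P1:I, P2:M(27) | bus: BusRdX
[8] P1: store L4 := 73 | P0:I, P1:M(73), P2:I | bus: BusRdX,Flush
[9] P2: load  L2 | P0:I, P1:I, P2:M(99) | bus: none

bus = BusRdX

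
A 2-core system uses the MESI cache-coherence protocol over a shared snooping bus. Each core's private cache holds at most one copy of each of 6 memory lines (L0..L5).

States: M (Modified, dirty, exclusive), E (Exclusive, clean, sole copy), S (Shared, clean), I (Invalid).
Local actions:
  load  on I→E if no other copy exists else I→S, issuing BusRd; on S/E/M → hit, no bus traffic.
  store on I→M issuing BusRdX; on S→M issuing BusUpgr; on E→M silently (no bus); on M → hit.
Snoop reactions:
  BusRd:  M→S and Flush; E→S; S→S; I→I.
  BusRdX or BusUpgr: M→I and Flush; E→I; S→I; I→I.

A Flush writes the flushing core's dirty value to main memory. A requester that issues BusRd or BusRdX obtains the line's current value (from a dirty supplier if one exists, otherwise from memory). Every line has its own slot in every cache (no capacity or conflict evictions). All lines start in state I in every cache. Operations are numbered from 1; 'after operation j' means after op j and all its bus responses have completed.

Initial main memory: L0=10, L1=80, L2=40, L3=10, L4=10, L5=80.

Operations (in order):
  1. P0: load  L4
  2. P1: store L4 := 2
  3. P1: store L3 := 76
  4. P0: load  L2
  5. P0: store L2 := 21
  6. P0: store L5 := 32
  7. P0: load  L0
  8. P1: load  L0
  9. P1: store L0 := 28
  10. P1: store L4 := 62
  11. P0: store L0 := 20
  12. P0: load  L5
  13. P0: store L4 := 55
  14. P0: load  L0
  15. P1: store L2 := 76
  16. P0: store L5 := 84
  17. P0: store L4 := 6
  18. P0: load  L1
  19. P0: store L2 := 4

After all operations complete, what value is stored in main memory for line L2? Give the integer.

1. P0: load  L4  bus=[BusRd]  L4: P0=E P1=I  mem[L4]=10
2. P1: store L4 := 2  bus=[BusRdX]  L4: P0=I P1=M  mem[L4]=10
3. P1: store L3 := 76  bus=[BusRdX]  L3: P0=I P1=M  mem[L3]=10
4. P0: load  L2  bus=[BusRd]  L2: P0=E P1=I  mem[L2]=40
5. P0: store L2 := 21  bus=[-]  L2: P0=M P1=I  mem[L2]=40
6. P0: store L5 := 32  bus=[BusRdX]  L5: P0=M P1=I  mem[L5]=80
7. P0: load  L0  bus=[BusRd]  L0: P0=E P1=I  mem[L0]=10
8. P1: load  L0  bus=[BusRd]  L0: P0=S P1=S  mem[L0]=10
9. P1: store L0 := 28  bus=[BusUpgr]  L0: P0=I P1=M  mem[L0]=10
10. P1: store L4 := 62  bus=[-]  L4: P0=I P1=M  mem[L4]=10
11. P0: store L0 := 20  bus=[BusRdX,Flush]  L0: P0=M P1=I  mem[L0]=28
12. P0: load  L5  bus=[-]  L5: P0=M P1=I  mem[L5]=80
13. P0: store L4 := 55  bus=[BusRdX,Flush]  L4: P0=M P1=I  mem[L4]=62
14. P0: load  L0  bus=[-]  L0: P0=M P1=I  mem[L0]=28
15. P1: store L2 := 76  bus=[BusRdX,Flush]  L2: P0=I P1=M  mem[L2]=21
16. P0: store L5 := 84  bus=[-]  L5: P0=M P1=I  mem[L5]=80
17. P0: store L4 := 6  bus=[-]  L4: P0=M P1=I  mem[L4]=62
18. P0: load  L1  bus=[BusRd]  L1: P0=E P1=I  mem[L1]=80
19. P0: store L2 := 4  bus=[BusRdX,Flush]  L2: P0=M P1=I  mem[L2]=76

memory[L2] = 76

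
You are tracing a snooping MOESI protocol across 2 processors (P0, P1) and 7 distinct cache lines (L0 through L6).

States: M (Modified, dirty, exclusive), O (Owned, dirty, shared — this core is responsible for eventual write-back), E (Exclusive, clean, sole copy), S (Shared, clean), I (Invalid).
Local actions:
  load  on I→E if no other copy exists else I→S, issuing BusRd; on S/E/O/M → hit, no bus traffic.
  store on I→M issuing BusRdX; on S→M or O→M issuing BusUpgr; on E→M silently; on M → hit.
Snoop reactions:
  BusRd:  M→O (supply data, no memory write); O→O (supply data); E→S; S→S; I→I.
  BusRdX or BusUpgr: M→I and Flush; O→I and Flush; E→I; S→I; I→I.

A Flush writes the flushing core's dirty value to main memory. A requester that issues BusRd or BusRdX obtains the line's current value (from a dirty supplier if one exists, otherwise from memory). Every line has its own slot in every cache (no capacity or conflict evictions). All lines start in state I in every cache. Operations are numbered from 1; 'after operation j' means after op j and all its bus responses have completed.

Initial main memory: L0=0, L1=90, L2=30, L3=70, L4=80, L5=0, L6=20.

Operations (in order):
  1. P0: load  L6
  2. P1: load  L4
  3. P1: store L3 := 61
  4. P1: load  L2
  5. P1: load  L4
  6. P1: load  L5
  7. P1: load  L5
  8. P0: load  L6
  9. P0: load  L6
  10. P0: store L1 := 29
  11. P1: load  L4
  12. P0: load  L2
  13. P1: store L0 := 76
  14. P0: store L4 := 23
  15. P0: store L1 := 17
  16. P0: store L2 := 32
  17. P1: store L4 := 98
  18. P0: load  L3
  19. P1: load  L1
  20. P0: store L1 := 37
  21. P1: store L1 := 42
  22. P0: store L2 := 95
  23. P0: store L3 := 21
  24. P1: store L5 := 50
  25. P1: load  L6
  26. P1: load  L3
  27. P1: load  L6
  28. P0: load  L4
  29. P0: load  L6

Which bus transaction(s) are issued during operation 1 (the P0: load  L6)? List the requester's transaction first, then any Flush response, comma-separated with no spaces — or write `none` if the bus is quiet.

bus = BusRd

[1] P0: load  L6 | P0:E(20), P1:I | bus: BusRd
[2] P1: load  L4 | P0:I, P1:E(80) | bus: BusRd
[3] P1: store L3 := 61 | P0:I, P1:M(61) | bus: BusRdX
[4] P1: load  L2 | P0:I, P1:E(30) | bus: BusRd
[5] P1: load  L4 | P0:I, P1:E(80) | bus: none
[6] P1: load  L5 | P0:I, P1:E(0) | bus: BusRd
[7] P1: load  L5 | P0:I, P1:E(0) | bus: none
[8] P0: load  L6 | P0:E(20), P1:I | bus: none
[9] P0: load  L6 | P0:E(20), P1:I | bus: none
[10] P0: store L1 := 29 | P0:M(29), P1:I | bus: BusRdX
[11] P1: load  L4 | P0:I, P1:E(80) | bus: none
[12] P0: load  L2 | P0:S(30), P1:S(30) | bus: BusRd
[13] P1: store L0 := 76 | P0:I, P1:M(76) | bus: BusRdX
[14] P0: store L4 := 23 | P0:M(23), P1:I | bus: BusRdX
[15] P0: store L1 := 17 | P0:M(17), P1:I | bus: none
[16] P0: store L2 := 32 | P0:M(32), P1:I | bus: BusUpgr
[17] P1: store L4 := 98 | P0:I, P1:M(98) | bus: BusRdX,Flush
[18] P0: load  L3 | P0:S(61), P1:O(61) | bus: BusRd
[19] P1: load  L1 | P0:O(17), P1:S(17) | bus: BusRd
[20] P0: store L1 := 37 | P0:M(37), P1:I | bus: BusUpgr
[21] P1: store L1 := 42 | P0:I, P1:M(42) | bus: BusRdX,Flush
[22] P0: store L2 := 95 | P0:M(95), P1:I | bus: none
[23] P0: store L3 := 21 | P0:M(21), P1:I | bus: BusUpgr,Flush
[24] P1: store L5 := 50 | P0:I, P1:M(50) | bus: none
[25] P1: load  L6 | P0:S(20), P1:S(20) | bus: BusRd
[26] P1: load  L3 | P0:O(21), P1:S(21) | bus: BusRd
[27] P1: load  L6 | P0:S(20), P1:S(20) | bus: none
[28] P0: load  L4 | P0:S(98), P1:O(98) | bus: BusRd
[29] P0: load  L6 | P0:S(20), P1:S(20) | bus: none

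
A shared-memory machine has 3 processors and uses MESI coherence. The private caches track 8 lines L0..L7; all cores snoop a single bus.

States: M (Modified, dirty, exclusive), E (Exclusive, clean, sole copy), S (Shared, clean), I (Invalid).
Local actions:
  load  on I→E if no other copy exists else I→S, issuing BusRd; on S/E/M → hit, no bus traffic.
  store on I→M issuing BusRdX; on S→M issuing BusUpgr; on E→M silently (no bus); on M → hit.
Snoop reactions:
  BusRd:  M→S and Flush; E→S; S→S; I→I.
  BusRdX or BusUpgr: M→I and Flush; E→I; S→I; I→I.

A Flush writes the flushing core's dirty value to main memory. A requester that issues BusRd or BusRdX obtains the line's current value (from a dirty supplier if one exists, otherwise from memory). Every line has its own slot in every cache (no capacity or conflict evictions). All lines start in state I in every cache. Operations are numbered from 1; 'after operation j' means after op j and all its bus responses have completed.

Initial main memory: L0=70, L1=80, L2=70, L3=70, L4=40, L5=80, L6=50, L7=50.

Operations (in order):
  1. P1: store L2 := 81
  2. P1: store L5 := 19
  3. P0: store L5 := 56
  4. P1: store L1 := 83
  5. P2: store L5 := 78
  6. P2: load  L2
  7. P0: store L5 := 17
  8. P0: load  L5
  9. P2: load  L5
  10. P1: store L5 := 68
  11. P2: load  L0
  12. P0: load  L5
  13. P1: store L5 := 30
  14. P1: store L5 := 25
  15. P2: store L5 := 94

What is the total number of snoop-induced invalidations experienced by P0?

invalidations = 3

1. P1: store L2 := 81  bus=[BusRdX]  L2: P0=I P1=M P2=I  mem[L2]=70
2. P1: store L5 := 19  bus=[BusRdX]  L5: P0=I P1=M P2=I  mem[L5]=80
3. P0: store L5 := 56  bus=[BusRdX,Flush]  L5: P0=M P1=I P2=I  mem[L5]=19
4. P1: store L1 := 83  bus=[BusRdX]  L1: P0=I P1=M P2=I  mem[L1]=80
5. P2: store L5 := 78  bus=[BusRdX,Flush]  L5: P0=I P1=I P2=M  mem[L5]=56
6. P2: load  L2  bus=[BusRd,Flush]  L2: P0=I P1=S P2=S  mem[L2]=81
7. P0: store L5 := 17  bus=[BusRdX,Flush]  L5: P0=M P1=I P2=I  mem[L5]=78
8. P0: load  L5  bus=[-]  L5: P0=M P1=I P2=I  mem[L5]=78
9. P2: load  L5  bus=[BusRd,Flush]  L5: P0=S P1=I P2=S  mem[L5]=17
10. P1: store L5 := 68  bus=[BusRdX]  L5: P0=I P1=M P2=I  mem[L5]=17
11. P2: load  L0  bus=[BusRd]  L0: P0=I P1=I P2=E  mem[L0]=70
12. P0: load  L5  bus=[BusRd,Flush]  L5: P0=S P1=S P2=I  mem[L5]=68
13. P1: store L5 := 30  bus=[BusUpgr]  L5: P0=I P1=M P2=I  mem[L5]=68
14. P1: store L5 := 25  bus=[-]  L5: P0=I P1=M P2=I  mem[L5]=68
15. P2: store L5 := 94  bus=[BusRdX,Flush]  L5: P0=I P1=I P2=M  mem[L5]=25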